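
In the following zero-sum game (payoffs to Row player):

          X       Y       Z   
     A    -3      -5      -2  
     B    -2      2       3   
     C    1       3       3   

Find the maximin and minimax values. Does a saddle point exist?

Maximin = 1, Minimax = 1, Saddle: True

Work:
Row minimums: [-5, -2, 1] → maximin = 1
Column maximums: [1, 3, 3] → minimax = 1
Saddle point exists! Game value = 1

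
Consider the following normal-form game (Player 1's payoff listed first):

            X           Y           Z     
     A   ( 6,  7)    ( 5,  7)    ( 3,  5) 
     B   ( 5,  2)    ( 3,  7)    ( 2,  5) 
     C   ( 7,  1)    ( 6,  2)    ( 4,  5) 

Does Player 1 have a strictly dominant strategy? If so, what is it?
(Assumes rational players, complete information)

Yes, Player 1's strictly dominant strategy is C

Work:
A strategy strictly dominates another if it gives a strictly higher payoff against every opponent action. Compare each pair of P1's strategies column-by-column:
  A vs B: [6 vs 5, 5 vs 3, 3 vs 2] → A strictly dominates B
  A vs C: [6 vs 7, 5 vs 6, 3 vs 4] → A does not strictly dominate C (column X: 6 ≤ 7)
  B vs A: [5 vs 6, 3 vs 5, 2 vs 3] → B does not strictly dominate A (column X: 5 ≤ 6)
  B vs C: [5 vs 7, 3 vs 6, 2 vs 4] → B does not strictly dominate C (column X: 5 ≤ 7)
  C vs A: [7 vs 6, 6 vs 5, 4 vs 3] → C strictly dominates A
  C vs B: [7 vs 5, 6 vs 3, 4 vs 2] → C strictly dominates B
C strictly dominates every other strategy → strictly dominant.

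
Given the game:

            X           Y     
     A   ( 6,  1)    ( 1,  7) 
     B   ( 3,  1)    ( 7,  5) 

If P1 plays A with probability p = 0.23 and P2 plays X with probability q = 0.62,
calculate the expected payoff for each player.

E[P1] = 4.4234, E[P2] = 2.6948

Work:
E[P1] = p·q·π₁(A,X) + p·(1-q)·π₁(A,Y) + (1-p)·q·π₁(B,X) + (1-p)·(1-q)·π₁(B,Y)
= 0.23·0.62·6 + 0.23·0.38·1 + 0.77·0.62·3 + 0.77·0.38·7
= 4.4234

E[P2] = 2.6948 (similar calculation)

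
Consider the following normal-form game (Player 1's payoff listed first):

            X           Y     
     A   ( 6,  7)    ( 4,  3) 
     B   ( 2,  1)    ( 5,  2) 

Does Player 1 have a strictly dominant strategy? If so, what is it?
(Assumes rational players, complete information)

No strictly dominant strategy exists for Player 1

Work:
A strategy strictly dominates another if it gives a strictly higher payoff against every opponent action. Compare each pair of P1's strategies column-by-column:
  A vs B: [6 vs 2, 4 vs 5] → A does not strictly dominate B (column Y: 4 ≤ 5)
  B vs A: [2 vs 6, 5 vs 4] → B does not strictly dominate A (column X: 2 ≤ 6)
No single strategy strictly dominates all others → no strictly dominant strategy.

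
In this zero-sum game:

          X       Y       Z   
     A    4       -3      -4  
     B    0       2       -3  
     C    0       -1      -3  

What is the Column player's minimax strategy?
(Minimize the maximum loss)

Column should play Z, value = -3

Work:
Column player minimizes Row's maximum payoff:
Column X: max payoff to Row = 4
Column Y: max payoff to Row = 2
Column Z: max payoff to Row = -3
Minimum is -3, achieved by column Z.
Minimax strategy: Z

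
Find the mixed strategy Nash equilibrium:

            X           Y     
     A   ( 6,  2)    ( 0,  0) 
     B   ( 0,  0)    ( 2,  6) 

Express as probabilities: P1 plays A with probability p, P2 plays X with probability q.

p = 0.75, q = 0.25

Work:
Find probabilities that make opponent indifferent:
P2 chooses q to make P1 indifferent between A and B
P1 chooses p to make P2 indifferent between X and Y
Mixed NE: P1 plays (A: 0.75, B: 0.25), P2 plays (X: 0.25, Y: 0.75)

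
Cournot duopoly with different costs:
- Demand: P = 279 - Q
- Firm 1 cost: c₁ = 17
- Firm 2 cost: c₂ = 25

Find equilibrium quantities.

q₁* = 90.0, q₂* = 82.0

Work:
Reaction: q₁ = (279 - 17 - q₂)/2
Reaction: q₂ = (279 - 25 - q₁)/2
Solve simultaneously:
q₁* = (279 - 2×17 + 25)/3 = 90.0
q₂* = (279 - 2×25 + 17)/3 = 82.0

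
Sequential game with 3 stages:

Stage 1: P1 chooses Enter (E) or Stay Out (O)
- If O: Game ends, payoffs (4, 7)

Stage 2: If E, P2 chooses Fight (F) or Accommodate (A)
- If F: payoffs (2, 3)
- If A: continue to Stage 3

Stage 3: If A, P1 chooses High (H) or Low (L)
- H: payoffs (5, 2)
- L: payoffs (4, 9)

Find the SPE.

SPE: (O, F, H); Outcome (4, 7)

Work:
Stage 3: P1 chooses H (5 vs 4)
Stage 2: P2: F->3, A->2 (anticipating H). Choose F
Stage 1: P1: O->4, E->2 (anticipating F, H). Choose O
SPE path: O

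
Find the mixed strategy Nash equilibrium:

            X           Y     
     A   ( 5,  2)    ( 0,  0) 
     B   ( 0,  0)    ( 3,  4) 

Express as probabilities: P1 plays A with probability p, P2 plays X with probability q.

p = 0.6667, q = 0.375

Work:
Find probabilities that make opponent indifferent:
P2 chooses q to make P1 indifferent between A and B
P1 chooses p to make P2 indifferent between X and Y
Mixed NE: P1 plays (A: 0.6667, B: 0.3333), P2 plays (X: 0.375, Y: 0.625)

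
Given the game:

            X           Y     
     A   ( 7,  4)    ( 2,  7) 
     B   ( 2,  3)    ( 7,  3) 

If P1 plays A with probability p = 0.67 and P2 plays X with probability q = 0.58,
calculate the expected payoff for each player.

E[P1] = 4.636, E[P2] = 4.5142

Work:
E[P1] = p·q·π₁(A,X) + p·(1-q)·π₁(A,Y) + (1-p)·q·π₁(B,X) + (1-p)·(1-q)·π₁(B,Y)
= 0.67·0.58·7 + 0.67·0.42·2 + 0.33·0.58·2 + 0.33·0.42·7
= 4.636

E[P2] = 4.5142 (similar calculation)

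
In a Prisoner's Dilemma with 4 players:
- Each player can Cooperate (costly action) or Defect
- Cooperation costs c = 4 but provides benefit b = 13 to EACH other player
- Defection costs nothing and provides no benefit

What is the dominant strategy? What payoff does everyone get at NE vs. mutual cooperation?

Dominant: Defect; NE payoff = 0; Coop payoff = 35

Work:
Defect dominates (saves cost c = 4, benefit to others is external)
NE: All defect → everyone gets 0
If all cooperate: each receives (3)×13 - 4 = 35
Social dilemma: 35 > 0 but NE gives 0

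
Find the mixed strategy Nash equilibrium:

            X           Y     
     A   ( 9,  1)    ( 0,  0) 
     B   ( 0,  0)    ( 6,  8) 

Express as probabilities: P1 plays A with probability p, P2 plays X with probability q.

p = 0.8889, q = 0.4

Work:
Find probabilities that make opponent indifferent:
P2 chooses q to make P1 indifferent between A and B
P1 chooses p to make P2 indifferent between X and Y
Mixed NE: P1 plays (A: 0.8889, B: 0.1111), P2 plays (X: 0.4, Y: 0.6)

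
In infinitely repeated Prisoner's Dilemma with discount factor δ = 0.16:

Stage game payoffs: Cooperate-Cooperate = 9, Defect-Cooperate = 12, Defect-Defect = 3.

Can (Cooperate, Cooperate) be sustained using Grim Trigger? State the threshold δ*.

δ* = 0.3333; since δ = 0.16 < 0.3333, cooperation cannot be sustained

Work:
For Grim Trigger:
Cooperate forever: 9/(1-δ)
Defect then punished: 12 + 3·δ/(1-δ)
Need: 9/(1-δ) ≥ 12 + 3·δ/(1-δ)
Solving: δ ≥ (T-R)/(T-P) = (12-9)/(12-3) = 0.3333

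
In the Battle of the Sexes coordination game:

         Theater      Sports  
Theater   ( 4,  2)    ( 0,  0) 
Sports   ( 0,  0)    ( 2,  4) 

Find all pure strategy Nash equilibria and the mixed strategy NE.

Pure NE: (Theater, Theater) and (Sports, Sports); Mixed NE: p = 0.6667, q = 0.3333

Work:
Check pure NE:
(Theater, Theater): (4, 2) - no unilateral deviation beneficial
(Sports, Sports): (2, 4) - no unilateral deviation beneficial
Mixed NE: P1 plays Theater with p = 0.6667, P2 plays Theater with q = 0.3333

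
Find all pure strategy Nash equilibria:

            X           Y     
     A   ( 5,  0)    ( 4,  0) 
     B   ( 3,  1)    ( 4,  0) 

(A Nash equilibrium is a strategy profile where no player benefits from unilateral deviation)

Nash equilibrium: (A, X), (A, Y)

Work:
Best responses:
  P1 vs X: payoffs [5, 3] → best response A (payoff 5)
  P1 vs Y: payoffs [4, 4] → best response A/B (payoff 4)
  P2 vs A: payoffs [0, 0] → best response X/Y (payoff 0)
  P2 vs B: payoffs [1, 0] → best response X (payoff 1)
Mutual best responses: (A,X), (A,Y) → Nash equilibria.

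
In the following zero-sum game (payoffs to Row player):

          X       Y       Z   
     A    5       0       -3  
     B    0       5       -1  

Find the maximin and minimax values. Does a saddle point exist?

Maximin = -1, Minimax = -1, Saddle: True

Work:
Row minimums: [-3, -1] → maximin = -1
Column maximums: [5, 5, -1] → minimax = -1
Saddle point exists! Game value = -1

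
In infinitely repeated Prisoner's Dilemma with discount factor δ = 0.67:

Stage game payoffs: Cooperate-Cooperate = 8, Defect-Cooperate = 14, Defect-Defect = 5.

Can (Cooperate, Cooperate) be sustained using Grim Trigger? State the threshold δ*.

δ* = 0.6667; since δ = 0.67 ≥ 0.6667, cooperation can be sustained

Work:
For Grim Trigger:
Cooperate forever: 8/(1-δ)
Defect then punished: 14 + 5·δ/(1-δ)
Need: 8/(1-δ) ≥ 14 + 5·δ/(1-δ)
Solving: δ ≥ (T-R)/(T-P) = (14-8)/(14-5) = 0.6667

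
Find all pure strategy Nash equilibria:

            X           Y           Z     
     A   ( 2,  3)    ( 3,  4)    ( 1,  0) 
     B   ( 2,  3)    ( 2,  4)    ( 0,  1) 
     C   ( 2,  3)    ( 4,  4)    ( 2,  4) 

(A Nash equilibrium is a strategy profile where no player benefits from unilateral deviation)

Nash equilibrium: (C, Y), (C, Z)

Work:
Best responses:
  P1 vs X: payoffs [2, 2, 2] → best response A/B/C (payoff 2)
  P1 vs Y: payoffs [3, 2, 4] → best response C (payoff 4)
  P1 vs Z: payoffs [1, 0, 2] → best response C (payoff 2)
  P2 vs A: payoffs [3, 4, 0] → best response Y (payoff 4)
  P2 vs B: payoffs [3, 4, 1] → best response Y (payoff 4)
  P2 vs C: payoffs [3, 4, 4] → best response Y/Z (payoff 4)
Mutual best responses: (C,Y), (C,Z) → Nash equilibria.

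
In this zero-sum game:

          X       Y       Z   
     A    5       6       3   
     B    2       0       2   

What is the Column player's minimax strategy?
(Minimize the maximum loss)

Column should play Z, value = 3

Work:
Column player minimizes Row's maximum payoff:
Column X: max payoff to Row = 5
Column Y: max payoff to Row = 6
Column Z: max payoff to Row = 3
Minimum is 3, achieved by column Z.
Minimax strategy: Z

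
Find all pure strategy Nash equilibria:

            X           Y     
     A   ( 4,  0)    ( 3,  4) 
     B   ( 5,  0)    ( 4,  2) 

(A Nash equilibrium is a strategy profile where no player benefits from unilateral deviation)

Nash equilibrium: (B, Y)

Work:
Best responses:
  P1 vs X: payoffs [4, 5] → best response B (payoff 5)
  P1 vs Y: payoffs [3, 4] → best response B (payoff 4)
  P2 vs A: payoffs [0, 4] → best response Y (payoff 4)
  P2 vs B: payoffs [0, 2] → best response Y (payoff 2)
Mutual best responses: (B,Y) → Nash equilibria.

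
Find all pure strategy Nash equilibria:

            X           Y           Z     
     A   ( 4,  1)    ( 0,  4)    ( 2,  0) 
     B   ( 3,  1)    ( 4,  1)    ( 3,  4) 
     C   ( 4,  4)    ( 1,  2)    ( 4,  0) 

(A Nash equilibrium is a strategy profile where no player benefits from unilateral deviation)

Nash equilibrium: (C, X)

Work:
Best responses:
  P1 vs X: payoffs [4, 3, 4] → best response A/C (payoff 4)
  P1 vs Y: payoffs [0, 4, 1] → best response B (payoff 4)
  P1 vs Z: payoffs [2, 3, 4] → best response C (payoff 4)
  P2 vs A: payoffs [1, 4, 0] → best response Y (payoff 4)
  P2 vs B: payoffs [1, 1, 4] → best response Z (payoff 4)
  P2 vs C: payoffs [4, 2, 0] → best response X (payoff 4)
Mutual best responses: (C,X) → Nash equilibria.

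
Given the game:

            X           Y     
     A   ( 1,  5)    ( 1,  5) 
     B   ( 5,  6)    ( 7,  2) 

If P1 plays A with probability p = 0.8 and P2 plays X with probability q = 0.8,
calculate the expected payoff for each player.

E[P1] = 1.88, E[P2] = 5.04

Work:
E[P1] = p·q·π₁(A,X) + p·(1-q)·π₁(A,Y) + (1-p)·q·π₁(B,X) + (1-p)·(1-q)·π₁(B,Y)
= 0.8·0.8·1 + 0.8·0.2·1 + 0.2·0.8·5 + 0.2·0.2·7
= 1.88

E[P2] = 5.04 (similar calculation)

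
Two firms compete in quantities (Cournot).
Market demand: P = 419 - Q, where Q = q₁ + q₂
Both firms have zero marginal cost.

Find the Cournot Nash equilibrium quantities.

q₁* = q₂* = 139.67; P* = 139.67

Work:
Profit: π_i = P·q_i = (a - q_i - q_j)·q_i
FOC: ∂π_i/∂q_i = a - 2q_i - q_j = 0
Reaction function: q_i = (419 - q_j)/2
Symmetry: q* = 419/3 = 139.67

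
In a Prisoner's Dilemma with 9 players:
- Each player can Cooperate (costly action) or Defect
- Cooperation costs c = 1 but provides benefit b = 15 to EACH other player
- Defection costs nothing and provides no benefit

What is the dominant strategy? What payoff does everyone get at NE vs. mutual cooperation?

Dominant: Defect; NE payoff = 0; Coop payoff = 119

Work:
Defect dominates (saves cost c = 1, benefit to others is external)
NE: All defect → everyone gets 0
If all cooperate: each receives (8)×15 - 1 = 119
Social dilemma: 119 > 0 but NE gives 0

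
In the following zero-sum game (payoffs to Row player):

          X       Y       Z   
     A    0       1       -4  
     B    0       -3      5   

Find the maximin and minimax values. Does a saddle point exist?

Maximin = -3, Minimax = 0, Saddle: False

Work:
Row minimums: [-4, -3] → maximin = -3
Column maximums: [0, 1, 5] → minimax = 0
No saddle point (maximin ≠ minimax). Mixed strategy needed.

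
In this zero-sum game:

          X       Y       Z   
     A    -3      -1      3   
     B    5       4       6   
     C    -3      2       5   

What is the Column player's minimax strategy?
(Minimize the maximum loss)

Column should play Y, value = 4

Work:
Column player minimizes Row's maximum payoff:
Column X: max payoff to Row = 5
Column Y: max payoff to Row = 4
Column Z: max payoff to Row = 6
Minimum is 4, achieved by column Y.
Minimax strategy: Y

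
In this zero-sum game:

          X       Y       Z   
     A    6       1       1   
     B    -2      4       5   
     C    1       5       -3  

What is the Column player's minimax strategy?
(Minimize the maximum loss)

Column should play Y or Z (all achieve the minimum), value = 5

Work:
Column player minimizes Row's maximum payoff:
Column X: max payoff to Row = 6
Column Y: max payoff to Row = 5
Column Z: max payoff to Row = 5
Minimum is 5, achieved by columns Y, Z (tied).
Each of Y or Z is a minimax strategy.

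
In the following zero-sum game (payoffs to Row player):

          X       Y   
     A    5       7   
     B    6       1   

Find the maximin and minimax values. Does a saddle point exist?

Maximin = 5, Minimax = 6, Saddle: False

Work:
Row minimums: [5, 1] → maximin = 5
Column maximums: [6, 7] → minimax = 6
No saddle point (maximin ≠ minimax). Mixed strategy needed.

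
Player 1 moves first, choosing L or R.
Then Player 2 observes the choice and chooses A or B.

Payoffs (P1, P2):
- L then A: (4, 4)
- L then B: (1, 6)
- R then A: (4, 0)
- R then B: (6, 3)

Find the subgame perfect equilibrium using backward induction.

P1 plays R, P2 plays B after L and B after R; Payoff (6, 3)

Work:
Backward induction:
After L: P2 chooses B → P1 gets 1
After R: P2 chooses B → P1 gets 6
P1 chooses R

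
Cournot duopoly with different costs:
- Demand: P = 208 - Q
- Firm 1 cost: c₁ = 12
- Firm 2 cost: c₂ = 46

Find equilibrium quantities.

q₁* = 76.67, q₂* = 42.67

Work:
Reaction: q₁ = (208 - 12 - q₂)/2
Reaction: q₂ = (208 - 46 - q₁)/2
Solve simultaneously:
q₁* = (208 - 2×12 + 46)/3 = 76.67
q₂* = (208 - 2×46 + 12)/3 = 42.67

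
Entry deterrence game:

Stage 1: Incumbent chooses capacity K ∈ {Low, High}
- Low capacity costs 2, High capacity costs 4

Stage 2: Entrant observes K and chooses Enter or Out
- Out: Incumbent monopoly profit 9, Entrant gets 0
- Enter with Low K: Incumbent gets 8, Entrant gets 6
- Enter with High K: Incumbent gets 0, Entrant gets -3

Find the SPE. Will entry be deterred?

SPE: (Low, Enter|Low, Out|High); Entry not deterred. Incumbent net profit = 6, Entrant gets 6

Work:
After Low K: Entrant enters (6 > 0)
After High K: Entrant stays out (-3 < 0)
Incumbent: Low → 8−2=6, High → 9−4=5
Incumbent chooses Low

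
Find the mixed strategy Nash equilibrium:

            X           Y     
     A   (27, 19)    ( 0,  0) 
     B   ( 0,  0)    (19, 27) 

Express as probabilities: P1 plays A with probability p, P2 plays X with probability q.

p = 0.587, q = 0.413

Work:
Find probabilities that make opponent indifferent:
P2 chooses q to make P1 indifferent between A and B
P1 chooses p to make P2 indifferent between X and Y
Mixed NE: P1 plays (A: 0.587, B: 0.413), P2 plays (X: 0.413, Y: 0.587)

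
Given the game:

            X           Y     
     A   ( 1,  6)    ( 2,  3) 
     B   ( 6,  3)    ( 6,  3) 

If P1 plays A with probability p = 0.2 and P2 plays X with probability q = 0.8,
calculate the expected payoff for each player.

E[P1] = 5.04, E[P2] = 3.48

Work:
E[P1] = p·q·π₁(A,X) + p·(1-q)·π₁(A,Y) + (1-p)·q·π₁(B,X) + (1-p)·(1-q)·π₁(B,Y)
= 0.2·0.8·1 + 0.2·0.2·2 + 0.8·0.8·6 + 0.8·0.2·6
= 5.04

E[P2] = 3.48 (similar calculation)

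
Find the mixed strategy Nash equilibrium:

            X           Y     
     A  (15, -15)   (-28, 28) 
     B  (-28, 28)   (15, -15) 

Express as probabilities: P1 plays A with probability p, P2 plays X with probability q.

p = 0.5, q = 0.5

Work:
Find probabilities that make opponent indifferent:
P2 chooses q to make P1 indifferent between A and B
P1 chooses p to make P2 indifferent between X and Y
Mixed NE: P1 plays (A: 0.5, B: 0.5), P2 plays (X: 0.5, Y: 0.5)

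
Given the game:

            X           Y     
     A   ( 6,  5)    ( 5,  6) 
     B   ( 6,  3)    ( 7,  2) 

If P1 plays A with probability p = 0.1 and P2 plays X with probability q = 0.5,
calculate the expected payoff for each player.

E[P1] = 6.4, E[P2] = 2.8

Work:
E[P1] = p·q·π₁(A,X) + p·(1-q)·π₁(A,Y) + (1-p)·q·π₁(B,X) + (1-p)·(1-q)·π₁(B,Y)
= 0.1·0.5·6 + 0.1·0.5·5 + 0.9·0.5·6 + 0.9·0.5·7
= 6.4

E[P2] = 2.8 (similar calculation)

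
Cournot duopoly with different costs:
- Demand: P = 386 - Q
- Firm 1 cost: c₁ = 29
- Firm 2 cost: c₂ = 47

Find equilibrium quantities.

q₁* = 125.0, q₂* = 107.0

Work:
Reaction: q₁ = (386 - 29 - q₂)/2
Reaction: q₂ = (386 - 47 - q₁)/2
Solve simultaneously:
q₁* = (386 - 2×29 + 47)/3 = 125.0
q₂* = (386 - 2×47 + 29)/3 = 107.0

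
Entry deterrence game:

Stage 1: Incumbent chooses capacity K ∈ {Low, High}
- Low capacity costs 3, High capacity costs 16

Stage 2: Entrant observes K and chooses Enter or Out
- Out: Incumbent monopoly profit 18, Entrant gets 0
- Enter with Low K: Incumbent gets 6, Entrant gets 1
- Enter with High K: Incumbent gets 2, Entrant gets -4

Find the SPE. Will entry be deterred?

SPE: (Low, Enter|Low, Out|High); Entry not deterred. Incumbent net profit = 3, Entrant gets 1

Work:
After Low K: Entrant enters (1 > 0)
After High K: Entrant stays out (-4 < 0)
Incumbent: Low → 6−3=3, High → 18−16=2
Incumbent chooses Low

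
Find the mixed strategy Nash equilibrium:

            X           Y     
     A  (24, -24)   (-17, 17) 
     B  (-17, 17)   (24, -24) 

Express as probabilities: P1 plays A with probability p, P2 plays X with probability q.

p = 0.5, q = 0.5

Work:
Find probabilities that make opponent indifferent:
P2 chooses q to make P1 indifferent between A and B
P1 chooses p to make P2 indifferent between X and Y
Mixed NE: P1 plays (A: 0.5, B: 0.5), P2 plays (X: 0.5, Y: 0.5)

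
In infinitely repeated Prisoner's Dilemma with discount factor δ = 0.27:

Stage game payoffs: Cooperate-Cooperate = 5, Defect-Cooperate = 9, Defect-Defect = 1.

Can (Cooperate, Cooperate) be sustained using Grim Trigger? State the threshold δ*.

δ* = 0.5; since δ = 0.27 < 0.5, cooperation cannot be sustained

Work:
For Grim Trigger:
Cooperate forever: 5/(1-δ)
Defect then punished: 9 + 1·δ/(1-δ)
Need: 5/(1-δ) ≥ 9 + 1·δ/(1-δ)
Solving: δ ≥ (T-R)/(T-P) = (9-5)/(9-1) = 0.5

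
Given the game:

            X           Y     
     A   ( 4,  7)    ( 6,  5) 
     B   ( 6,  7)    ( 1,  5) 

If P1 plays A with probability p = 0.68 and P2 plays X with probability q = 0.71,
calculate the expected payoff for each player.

E[P1] = 4.5704, E[P2] = 6.42

Work:
E[P1] = p·q·π₁(A,X) + p·(1-q)·π₁(A,Y) + (1-p)·q·π₁(B,X) + (1-p)·(1-q)·π₁(B,Y)
= 0.68·0.71·4 + 0.68·0.29·6 + 0.32·0.71·6 + 0.32·0.29·1
= 4.5704

E[P2] = 6.42 (similar calculation)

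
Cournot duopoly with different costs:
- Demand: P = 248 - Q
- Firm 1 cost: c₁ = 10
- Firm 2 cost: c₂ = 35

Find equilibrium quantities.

q₁* = 87.67, q₂* = 62.67

Work:
Reaction: q₁ = (248 - 10 - q₂)/2
Reaction: q₂ = (248 - 35 - q₁)/2
Solve simultaneously:
q₁* = (248 - 2×10 + 35)/3 = 87.67
q₂* = (248 - 2×35 + 10)/3 = 62.67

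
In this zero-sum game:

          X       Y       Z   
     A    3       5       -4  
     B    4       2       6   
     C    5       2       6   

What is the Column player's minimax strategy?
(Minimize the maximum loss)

Column should play X or Y (all achieve the minimum), value = 5

Work:
Column player minimizes Row's maximum payoff:
Column X: max payoff to Row = 5
Column Y: max payoff to Row = 5
Column Z: max payoff to Row = 6
Minimum is 5, achieved by columns X, Y (tied).
Each of X or Y is a minimax strategy.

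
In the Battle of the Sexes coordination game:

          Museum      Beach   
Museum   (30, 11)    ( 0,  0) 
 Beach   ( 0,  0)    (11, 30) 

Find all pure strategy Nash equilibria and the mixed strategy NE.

Pure NE: (Museum, Museum) and (Beach, Beach); Mixed NE: p = 0.7317, q = 0.2683

Work:
Check pure NE:
(Museum, Museum): (30, 11) - no unilateral deviation beneficial
(Beach, Beach): (11, 30) - no unilateral deviation beneficial
Mixed NE: P1 plays Museum with p = 0.7317, P2 plays Museum with q = 0.2683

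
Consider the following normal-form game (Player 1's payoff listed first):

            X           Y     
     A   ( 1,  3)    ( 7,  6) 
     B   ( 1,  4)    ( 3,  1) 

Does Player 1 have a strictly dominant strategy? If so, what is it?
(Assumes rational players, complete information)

No strictly dominant strategy exists for Player 1

Work:
A strategy strictly dominates another if it gives a strictly higher payoff against every opponent action. Compare each pair of P1's strategies column-by-column:
  A vs B: [1 vs 1, 7 vs 3] → A does not strictly dominate B (column X: 1 ≤ 1)
  B vs A: [1 vs 1, 3 vs 7] → B does not strictly dominate A (column X: 1 ≤ 1)
No single strategy strictly dominates all others → no strictly dominant strategy.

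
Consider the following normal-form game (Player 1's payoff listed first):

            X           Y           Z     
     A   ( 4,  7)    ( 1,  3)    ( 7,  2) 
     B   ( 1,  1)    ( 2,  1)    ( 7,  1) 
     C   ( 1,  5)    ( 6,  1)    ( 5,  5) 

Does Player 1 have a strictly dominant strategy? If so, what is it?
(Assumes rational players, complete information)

No strictly dominant strategy exists for Player 1

Work:
A strategy strictly dominates another if it gives a strictly higher payoff against every opponent action. Compare each pair of P1's strategies column-by-column:
  A vs B: [4 vs 1, 1 vs 2, 7 vs 7] → A does not strictly dominate B (column Y: 1 ≤ 2)
  A vs C: [4 vs 1, 1 vs 6, 7 vs 5] → A does not strictly dominate C (column Y: 1 ≤ 6)
  B vs A: [1 vs 4, 2 vs 1, 7 vs 7] → B does not strictly dominate A (column X: 1 ≤ 4)
  B vs C: [1 vs 1, 2 vs 6, 7 vs 5] → B does not strictly dominate C (column X: 1 ≤ 1)
  C vs A: [1 vs 4, 6 vs 1, 5 vs 7] → C does not strictly dominate A (column X: 1 ≤ 4)
  C vs B: [1 vs 1, 6 vs 2, 5 vs 7] → C does not strictly dominate B (column X: 1 ≤ 1)
No single strategy strictly dominates all others → no strictly dominant strategy.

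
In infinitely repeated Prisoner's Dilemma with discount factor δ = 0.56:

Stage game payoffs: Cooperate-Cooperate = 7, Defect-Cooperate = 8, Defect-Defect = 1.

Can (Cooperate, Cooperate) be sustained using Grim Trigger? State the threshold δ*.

δ* = 0.1429; since δ = 0.56 ≥ 0.1429, cooperation can be sustained

Work:
For Grim Trigger:
Cooperate forever: 7/(1-δ)
Defect then punished: 8 + 1·δ/(1-δ)
Need: 7/(1-δ) ≥ 8 + 1·δ/(1-δ)
Solving: δ ≥ (T-R)/(T-P) = (8-7)/(8-1) = 0.1429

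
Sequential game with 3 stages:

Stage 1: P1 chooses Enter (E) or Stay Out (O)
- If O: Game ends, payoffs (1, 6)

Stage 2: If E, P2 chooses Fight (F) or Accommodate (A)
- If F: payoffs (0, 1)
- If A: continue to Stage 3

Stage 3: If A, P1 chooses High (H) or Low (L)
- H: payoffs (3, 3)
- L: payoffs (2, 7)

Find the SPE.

SPE: (E, A, H); Outcome (3, 3)

Work:
Stage 3: P1 chooses H (3 vs 2)
Stage 2: P2: F->1, A->3 (anticipating H). Choose A
Stage 1: P1: O->1, E->3 (anticipating A, H). Choose E
SPE path: E -> A -> H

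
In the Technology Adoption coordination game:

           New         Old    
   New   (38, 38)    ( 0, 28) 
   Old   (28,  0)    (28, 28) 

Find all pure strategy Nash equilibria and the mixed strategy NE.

Pure NE: (New, New) and (Old, Old); Mixed NE: p = 0.7368, q = 0.7368

Work:
Check pure NE:
(New, New): (38, 38) - no unilateral deviation beneficial
(Old, Old): (28, 28) - no unilateral deviation beneficial
Mixed NE: P1 plays New with p = 0.7368, P2 plays New with q = 0.7368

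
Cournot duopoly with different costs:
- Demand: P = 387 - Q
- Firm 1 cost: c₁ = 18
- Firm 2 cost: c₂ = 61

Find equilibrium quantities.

q₁* = 137.33, q₂* = 94.33

Work:
Reaction: q₁ = (387 - 18 - q₂)/2
Reaction: q₂ = (387 - 61 - q₁)/2
Solve simultaneously:
q₁* = (387 - 2×18 + 61)/3 = 137.33
q₂* = (387 - 2×61 + 18)/3 = 94.33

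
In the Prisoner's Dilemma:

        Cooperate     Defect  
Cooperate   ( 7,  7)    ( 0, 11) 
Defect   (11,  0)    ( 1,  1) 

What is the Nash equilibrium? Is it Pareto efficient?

(Defect, Defect) is NE; not Pareto efficient

Work:
Defect dominates Cooperate for both players:
If P2 cooperates: Defect (11) > Cooperate (7)
If P2 defects: Defect (1) > Cooperate (0)
NE: (Defect, Defect) with payoff (1, 1)
But (Cooperate, Cooperate) = (7, 7) Pareto dominates (1, 1)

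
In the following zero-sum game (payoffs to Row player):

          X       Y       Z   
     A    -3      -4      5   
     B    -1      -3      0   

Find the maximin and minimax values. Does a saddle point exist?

Maximin = -3, Minimax = -3, Saddle: True

Work:
Row minimums: [-4, -3] → maximin = -3
Column maximums: [-1, -3, 5] → minimax = -3
Saddle point exists! Game value = -3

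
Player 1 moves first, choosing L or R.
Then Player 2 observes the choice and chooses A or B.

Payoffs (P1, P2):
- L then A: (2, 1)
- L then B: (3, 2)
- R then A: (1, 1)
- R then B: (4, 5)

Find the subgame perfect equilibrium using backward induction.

P1 plays R, P2 plays B after L and B after R; Payoff (4, 5)

Work:
Backward induction:
After L: P2 chooses B → P1 gets 3
After R: P2 chooses B → P1 gets 4
P1 chooses R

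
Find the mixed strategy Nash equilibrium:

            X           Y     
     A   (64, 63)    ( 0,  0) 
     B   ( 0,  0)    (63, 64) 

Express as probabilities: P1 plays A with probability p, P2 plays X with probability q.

p = 0.5039, q = 0.4961

Work:
Find probabilities that make opponent indifferent:
P2 chooses q to make P1 indifferent between A and B
P1 chooses p to make P2 indifferent between X and Y
Mixed NE: P1 plays (A: 0.5039, B: 0.4961), P2 plays (X: 0.4961, Y: 0.5039)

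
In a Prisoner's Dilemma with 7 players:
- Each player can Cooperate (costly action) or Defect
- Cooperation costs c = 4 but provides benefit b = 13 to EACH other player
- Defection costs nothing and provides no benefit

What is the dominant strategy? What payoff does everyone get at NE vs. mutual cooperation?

Dominant: Defect; NE payoff = 0; Coop payoff = 74

Work:
Defect dominates (saves cost c = 4, benefit to others is external)
NE: All defect → everyone gets 0
If all cooperate: each receives (6)×13 - 4 = 74
Social dilemma: 74 > 0 but NE gives 0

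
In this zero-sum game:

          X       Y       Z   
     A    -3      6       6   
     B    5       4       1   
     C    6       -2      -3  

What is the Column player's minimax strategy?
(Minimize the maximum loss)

Column should play X or Y or Z (all achieve the minimum), value = 6

Work:
Column player minimizes Row's maximum payoff:
Column X: max payoff to Row = 6
Column Y: max payoff to Row = 6
Column Z: max payoff to Row = 6
Minimum is 6, achieved by columns X, Y, Z (tied).
Each of X or Y or Z is a minimax strategy.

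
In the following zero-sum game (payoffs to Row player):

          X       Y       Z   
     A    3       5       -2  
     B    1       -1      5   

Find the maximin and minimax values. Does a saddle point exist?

Maximin = -1, Minimax = 3, Saddle: False

Work:
Row minimums: [-2, -1] → maximin = -1
Column maximums: [3, 5, 5] → minimax = 3
No saddle point (maximin ≠ minimax). Mixed strategy needed.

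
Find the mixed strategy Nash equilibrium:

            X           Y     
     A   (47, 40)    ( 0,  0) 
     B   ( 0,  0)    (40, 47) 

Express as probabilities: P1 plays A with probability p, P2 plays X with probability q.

p = 0.5402, q = 0.4598

Work:
Find probabilities that make opponent indifferent:
P2 chooses q to make P1 indifferent between A and B
P1 chooses p to make P2 indifferent between X and Y
Mixed NE: P1 plays (A: 0.5402, B: 0.4598), P2 plays (X: 0.4598, Y: 0.5402)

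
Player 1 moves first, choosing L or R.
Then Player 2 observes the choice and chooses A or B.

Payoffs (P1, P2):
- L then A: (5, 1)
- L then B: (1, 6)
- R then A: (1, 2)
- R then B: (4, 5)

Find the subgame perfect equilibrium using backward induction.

P1 plays R, P2 plays B after L and B after R; Payoff (4, 5)

Work:
Backward induction:
After L: P2 chooses B → P1 gets 1
After R: P2 chooses B → P1 gets 4
P1 chooses R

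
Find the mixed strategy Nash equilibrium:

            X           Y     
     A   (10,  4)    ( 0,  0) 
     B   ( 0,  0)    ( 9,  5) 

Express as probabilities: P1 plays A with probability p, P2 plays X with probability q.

p = 0.5556, q = 0.4737

Work:
Find probabilities that make opponent indifferent:
P2 chooses q to make P1 indifferent between A and B
P1 chooses p to make P2 indifferent between X and Y
Mixed NE: P1 plays (A: 0.5556, B: 0.4444), P2 plays (X: 0.4737, Y: 0.5263)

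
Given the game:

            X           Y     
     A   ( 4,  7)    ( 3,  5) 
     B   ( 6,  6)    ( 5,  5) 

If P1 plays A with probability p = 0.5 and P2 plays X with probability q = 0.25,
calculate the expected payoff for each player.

E[P1] = 4.25, E[P2] = 5.375

Work:
E[P1] = p·q·π₁(A,X) + p·(1-q)·π₁(A,Y) + (1-p)·q·π₁(B,X) + (1-p)·(1-q)·π₁(B,Y)
= 0.5·0.25·4 + 0.5·0.75·3 + 0.5·0.25·6 + 0.5·0.75·5
= 4.25

E[P2] = 5.375 (similar calculation)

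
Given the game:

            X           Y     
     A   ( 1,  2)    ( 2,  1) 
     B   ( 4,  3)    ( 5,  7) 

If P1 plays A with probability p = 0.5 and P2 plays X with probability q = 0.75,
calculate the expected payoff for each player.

E[P1] = 2.75, E[P2] = 2.875

Work:
E[P1] = p·q·π₁(A,X) + p·(1-q)·π₁(A,Y) + (1-p)·q·π₁(B,X) + (1-p)·(1-q)·π₁(B,Y)
= 0.5·0.75·1 + 0.5·0.25·2 + 0.5·0.75·4 + 0.5·0.25·5
= 2.75

E[P2] = 2.875 (similar calculation)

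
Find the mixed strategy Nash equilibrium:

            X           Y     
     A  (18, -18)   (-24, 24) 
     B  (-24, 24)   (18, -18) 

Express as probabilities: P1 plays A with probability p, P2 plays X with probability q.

p = 0.5, q = 0.5

Work:
Find probabilities that make opponent indifferent:
P2 chooses q to make P1 indifferent between A and B
P1 chooses p to make P2 indifferent between X and Y
Mixed NE: P1 plays (A: 0.5, B: 0.5), P2 plays (X: 0.5, Y: 0.5)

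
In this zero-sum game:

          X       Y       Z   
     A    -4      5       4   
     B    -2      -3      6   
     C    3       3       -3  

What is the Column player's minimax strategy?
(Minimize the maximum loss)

Column should play X, value = 3

Work:
Column player minimizes Row's maximum payoff:
Column X: max payoff to Row = 3
Column Y: max payoff to Row = 5
Column Z: max payoff to Row = 6
Minimum is 3, achieved by column X.
Minimax strategy: X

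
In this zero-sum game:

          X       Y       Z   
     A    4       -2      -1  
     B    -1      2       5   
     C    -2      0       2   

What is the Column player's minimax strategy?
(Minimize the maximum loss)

Column should play Y, value = 2

Work:
Column player minimizes Row's maximum payoff:
Column X: max payoff to Row = 4
Column Y: max payoff to Row = 2
Column Z: max payoff to Row = 5
Minimum is 2, achieved by column Y.
Minimax strategy: Y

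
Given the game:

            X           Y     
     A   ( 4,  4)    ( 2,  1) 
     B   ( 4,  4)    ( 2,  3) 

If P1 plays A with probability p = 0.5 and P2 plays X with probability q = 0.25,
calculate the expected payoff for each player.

E[P1] = 2.5, E[P2] = 2.5

Work:
E[P1] = p·q·π₁(A,X) + p·(1-q)·π₁(A,Y) + (1-p)·q·π₁(B,X) + (1-p)·(1-q)·π₁(B,Y)
= 0.5·0.25·4 + 0.5·0.75·2 + 0.5·0.25·4 + 0.5·0.75·2
= 2.5

E[P2] = 2.5 (similar calculation)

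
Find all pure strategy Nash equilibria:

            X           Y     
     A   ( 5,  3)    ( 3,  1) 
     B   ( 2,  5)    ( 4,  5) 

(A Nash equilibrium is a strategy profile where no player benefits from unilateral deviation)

Nash equilibrium: (A, X), (B, Y)

Work:
Best responses:
  P1 vs X: payoffs [5, 2] → best response A (payoff 5)
  P1 vs Y: payoffs [3, 4] → best response B (payoff 4)
  P2 vs A: payoffs [3, 1] → best response X (payoff 3)
  P2 vs B: payoffs [5, 5] → best response X/Y (payoff 5)
Mutual best responses: (A,X), (B,Y) → Nash equilibria.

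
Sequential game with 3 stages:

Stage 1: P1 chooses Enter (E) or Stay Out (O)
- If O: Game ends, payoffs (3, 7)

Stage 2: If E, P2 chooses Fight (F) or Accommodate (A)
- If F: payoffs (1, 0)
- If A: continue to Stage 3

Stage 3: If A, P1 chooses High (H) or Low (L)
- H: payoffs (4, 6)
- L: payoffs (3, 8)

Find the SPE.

SPE: (E, A, H); Outcome (4, 6)

Work:
Stage 3: P1 chooses H (4 vs 3)
Stage 2: P2: F->0, A->6 (anticipating H). Choose A
Stage 1: P1: O->3, E->4 (anticipating A, H). Choose E
SPE path: E -> A -> H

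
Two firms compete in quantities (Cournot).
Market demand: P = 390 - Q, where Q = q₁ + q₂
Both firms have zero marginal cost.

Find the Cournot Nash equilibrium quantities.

q₁* = q₂* = 130.0; P* = 130.0

Work:
Profit: π_i = P·q_i = (a - q_i - q_j)·q_i
FOC: ∂π_i/∂q_i = a - 2q_i - q_j = 0
Reaction function: q_i = (390 - q_j)/2
Symmetry: q* = 390/3 = 130.0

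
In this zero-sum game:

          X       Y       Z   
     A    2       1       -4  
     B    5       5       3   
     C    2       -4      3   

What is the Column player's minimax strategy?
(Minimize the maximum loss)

Column should play Z, value = 3

Work:
Column player minimizes Row's maximum payoff:
Column X: max payoff to Row = 5
Column Y: max payoff to Row = 5
Column Z: max payoff to Row = 3
Minimum is 3, achieved by column Z.
Minimax strategy: Z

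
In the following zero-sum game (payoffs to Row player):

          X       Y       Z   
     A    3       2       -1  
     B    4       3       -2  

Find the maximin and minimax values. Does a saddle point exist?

Maximin = -1, Minimax = -1, Saddle: True

Work:
Row minimums: [-1, -2] → maximin = -1
Column maximums: [4, 3, -1] → minimax = -1
Saddle point exists! Game value = -1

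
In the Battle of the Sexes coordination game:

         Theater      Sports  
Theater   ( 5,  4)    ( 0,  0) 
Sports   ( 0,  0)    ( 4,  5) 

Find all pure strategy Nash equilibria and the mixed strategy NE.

Pure NE: (Theater, Theater) and (Sports, Sports); Mixed NE: p = 0.5556, q = 0.4444

Work:
Check pure NE:
(Theater, Theater): (5, 4) - no unilateral deviation beneficial
(Sports, Sports): (4, 5) - no unilateral deviation beneficial
Mixed NE: P1 plays Theater with p = 0.5556, P2 plays Theater with q = 0.4444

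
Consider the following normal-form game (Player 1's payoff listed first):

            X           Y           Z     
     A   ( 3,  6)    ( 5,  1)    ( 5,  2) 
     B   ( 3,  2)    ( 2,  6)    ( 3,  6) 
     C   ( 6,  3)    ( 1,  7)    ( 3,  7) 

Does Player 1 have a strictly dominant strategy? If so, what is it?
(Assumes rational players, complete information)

No strictly dominant strategy exists for Player 1

Work:
A strategy strictly dominates another if it gives a strictly higher payoff against every opponent action. Compare each pair of P1's strategies column-by-column:
  A vs B: [3 vs 3, 5 vs 2, 5 vs 3] → A does not strictly dominate B (column X: 3 ≤ 3)
  A vs C: [3 vs 6, 5 vs 1, 5 vs 3] → A does not strictly dominate C (column X: 3 ≤ 6)
  B vs A: [3 vs 3, 2 vs 5, 3 vs 5] → B does not strictly dominate A (column X: 3 ≤ 3)
  B vs C: [3 vs 6, 2 vs 1, 3 vs 3] → B does not strictly dominate C (column X: 3 ≤ 6)
  C vs A: [6 vs 3, 1 vs 5, 3 vs 5] → C does not strictly dominate A (column Y: 1 ≤ 5)
  C vs B: [6 vs 3, 1 vs 2, 3 vs 3] → C does not strictly dominate B (column Y: 1 ≤ 2)
No single strategy strictly dominates all others → no strictly dominant strategy.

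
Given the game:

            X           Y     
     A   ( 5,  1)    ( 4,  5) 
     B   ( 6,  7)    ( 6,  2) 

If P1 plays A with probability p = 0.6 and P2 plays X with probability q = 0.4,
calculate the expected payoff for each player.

E[P1] = 5.04, E[P2] = 3.64

Work:
E[P1] = p·q·π₁(A,X) + p·(1-q)·π₁(A,Y) + (1-p)·q·π₁(B,X) + (1-p)·(1-q)·π₁(B,Y)
= 0.6·0.4·5 + 0.6·0.6·4 + 0.4·0.4·6 + 0.4·0.6·6
= 5.04

E[P2] = 3.64 (similar calculation)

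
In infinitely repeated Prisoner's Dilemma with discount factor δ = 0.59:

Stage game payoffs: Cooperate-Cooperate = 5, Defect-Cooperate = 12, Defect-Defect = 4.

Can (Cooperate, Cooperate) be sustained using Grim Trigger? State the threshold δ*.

δ* = 0.875; since δ = 0.59 < 0.875, cooperation cannot be sustained

Work:
For Grim Trigger:
Cooperate forever: 5/(1-δ)
Defect then punished: 12 + 4·δ/(1-δ)
Need: 5/(1-δ) ≥ 12 + 4·δ/(1-δ)
Solving: δ ≥ (T-R)/(T-P) = (12-5)/(12-4) = 0.875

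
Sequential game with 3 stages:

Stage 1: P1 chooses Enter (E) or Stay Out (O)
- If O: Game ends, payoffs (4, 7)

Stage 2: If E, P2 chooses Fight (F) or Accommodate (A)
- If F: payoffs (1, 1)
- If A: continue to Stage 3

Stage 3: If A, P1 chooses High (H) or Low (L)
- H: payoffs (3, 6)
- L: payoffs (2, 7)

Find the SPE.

SPE: (O, A, H); Outcome (4, 7)

Work:
Stage 3: P1 chooses H (3 vs 2)
Stage 2: P2: F->1, A->6 (anticipating H). Choose A
Stage 1: P1: O->4, E->3 (anticipating A, H). Choose O
SPE path: O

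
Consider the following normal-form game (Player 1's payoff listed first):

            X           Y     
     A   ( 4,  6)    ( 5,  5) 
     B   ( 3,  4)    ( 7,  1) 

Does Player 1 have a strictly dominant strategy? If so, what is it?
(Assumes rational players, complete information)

No strictly dominant strategy exists for Player 1

Work:
A strategy strictly dominates another if it gives a strictly higher payoff against every opponent action. Compare each pair of P1's strategies column-by-column:
  A vs B: [4 vs 3, 5 vs 7] → A does not strictly dominate B (column Y: 5 ≤ 7)
  B vs A: [3 vs 4, 7 vs 5] → B does not strictly dominate A (column X: 3 ≤ 4)
No single strategy strictly dominates all others → no strictly dominant strategy.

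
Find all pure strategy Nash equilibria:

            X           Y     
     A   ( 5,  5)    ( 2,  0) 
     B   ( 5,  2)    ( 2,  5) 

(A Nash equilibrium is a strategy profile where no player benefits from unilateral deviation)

Nash equilibrium: (A, X), (B, Y)

Work:
Best responses:
  P1 vs X: payoffs [5, 5] → best response A/B (payoff 5)
  P1 vs Y: payoffs [2, 2] → best response A/B (payoff 2)
  P2 vs A: payoffs [5, 0] → best response X (payoff 5)
  P2 vs B: payoffs [2, 5] → best response Y (payoff 5)
Mutual best responses: (A,X), (B,Y) → Nash equilibria.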